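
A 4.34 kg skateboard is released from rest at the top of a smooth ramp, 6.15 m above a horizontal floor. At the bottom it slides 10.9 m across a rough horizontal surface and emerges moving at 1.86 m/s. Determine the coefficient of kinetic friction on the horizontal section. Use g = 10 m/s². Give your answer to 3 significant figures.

μ_k = 0.548

Energy at the top = energy at the end + work done against friction:
mgh = ½mv² + μ_k m g d
mgh = 266.91 J; ½mv² = 7.5073 J
W_f = 266.91 − 7.5073 = 259.4 J
μ_k = W_f/(mg·d) = 259.4/(43.40 × 10.9) = 0.5484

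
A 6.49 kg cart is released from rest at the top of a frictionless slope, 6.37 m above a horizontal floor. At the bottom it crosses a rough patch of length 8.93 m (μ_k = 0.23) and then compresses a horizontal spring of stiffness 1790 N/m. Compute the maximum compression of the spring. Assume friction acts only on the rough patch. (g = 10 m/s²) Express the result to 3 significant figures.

Initial energy: E₁ = mgh = (6.49)(10)(6.37) = 413.41 J
Friction removes W_f = μ_k mg d = (0.23)(6.49)(10)(8.93) = 133.3 J
Energy reaching the spring: E = 413.41 − 133.3 = 280.11 J
At max compression ½kx² = E ⇒ x = √(2E/k) = √(2 × 280.11/1790) = 0.5594 m

x = 0.559 m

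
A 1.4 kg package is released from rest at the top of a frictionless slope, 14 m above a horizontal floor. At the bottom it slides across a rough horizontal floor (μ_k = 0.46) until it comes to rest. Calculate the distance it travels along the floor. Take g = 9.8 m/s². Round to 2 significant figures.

d = 30 m

Energy bookkeeping (friction removes W_f = μ_k N d):
At rest all PE has been dissipated by friction: mgh = μ_k m g d
d = h/μ_k = 14/0.46 = 30.43 m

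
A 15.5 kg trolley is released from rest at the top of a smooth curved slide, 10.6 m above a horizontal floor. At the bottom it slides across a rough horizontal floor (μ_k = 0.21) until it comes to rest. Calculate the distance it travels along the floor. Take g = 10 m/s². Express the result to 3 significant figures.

Energy at the top = energy at the end + work done against friction:
At rest all PE has been dissipated by friction: mgh = μ_k m g d
d = h/μ_k = 10.6/0.21 = 50.48 m

d = 50.5 m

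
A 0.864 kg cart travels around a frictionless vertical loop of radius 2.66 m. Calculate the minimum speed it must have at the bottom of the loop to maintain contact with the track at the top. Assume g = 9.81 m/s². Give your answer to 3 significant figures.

v = 11.4 m/s

At the top: mg = mv_top²/r ⇒ v_top² = gr = 26.09 m²/s²
Energy from bottom to top (height 2r): ½mv_bot² = ½mv_top² + mg(2r)
v_bot² = gr + 4gr = 5gr = 130.5
v_bot = √(5gr) = 11.42 m/s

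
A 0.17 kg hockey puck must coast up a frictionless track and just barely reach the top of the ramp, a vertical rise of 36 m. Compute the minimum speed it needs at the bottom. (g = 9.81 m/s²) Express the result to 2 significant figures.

v = 27 m/s

At the top it is momentarily at rest, so all KE converts to PE: ½mv² = mgh
v = √(2gh) = √(2 × 9.81 × 36) = 26.58 m/s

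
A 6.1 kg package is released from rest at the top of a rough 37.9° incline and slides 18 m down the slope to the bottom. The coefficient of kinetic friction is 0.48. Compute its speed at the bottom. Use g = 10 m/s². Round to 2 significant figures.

Taking the bottom as reference, mgh = ½mv² + μ_k N L with h = L sinθ, N = mg cosθ:
mgh = mgL sinθ = (6.1)(10)(18)sin37.9° = 674.49 J
W_f = μ_k mg cosθ · L = (0.48)(6.1)(10)cos37.9°·18 = 415.9 J
½mv² = 674.49 − 415.9 = 258.61 J
v = √(2 × 258.61/6.1) = 9.208 m/s

v = 9.2 m/s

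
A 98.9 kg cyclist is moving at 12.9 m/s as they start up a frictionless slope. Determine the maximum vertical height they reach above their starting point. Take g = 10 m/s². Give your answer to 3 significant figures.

Setting KE at the bottom equal to PE gained: ½mv² = mgh
h = v²/(2g) = 12.9²/(2 × 10) = 8.320 m

h = 8.32 m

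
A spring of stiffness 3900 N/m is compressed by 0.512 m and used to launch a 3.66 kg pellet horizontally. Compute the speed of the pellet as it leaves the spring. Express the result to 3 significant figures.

The pellet leaves the spring when the spring is at natural length, so ½kx² = ½mv²
v = x√(k/m) = 0.512 × √(3900/3.66) = 16.71 m/s

v = 16.7 m/s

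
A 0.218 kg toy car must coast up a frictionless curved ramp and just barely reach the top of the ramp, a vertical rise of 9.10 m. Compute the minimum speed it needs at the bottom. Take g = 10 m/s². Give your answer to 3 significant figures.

v = 13.5 m/s

At the top it is momentarily at rest, so all KE converts to PE: ½mv² = mgh
v = √(2gh) = √(2 × 10 × 9.10) = 13.49 m/s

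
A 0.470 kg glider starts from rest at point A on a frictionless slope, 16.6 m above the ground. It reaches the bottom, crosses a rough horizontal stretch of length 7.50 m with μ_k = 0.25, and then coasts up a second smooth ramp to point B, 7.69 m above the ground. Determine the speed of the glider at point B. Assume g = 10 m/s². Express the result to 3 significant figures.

v = 11.9 m/s

Energy at A: mgh₁ = (0.470)(10)(16.6) = 78.020 J
Friction loss: W_f = μ_k mg d = 8.812 J
At B: ½mv² + mgh₂ = mgh₁ − W_f
½mv² = 78.020 − 8.812 − 36.143 = 33.064 J
v = √(2 × 33.064/0.470) = 11.86 m/s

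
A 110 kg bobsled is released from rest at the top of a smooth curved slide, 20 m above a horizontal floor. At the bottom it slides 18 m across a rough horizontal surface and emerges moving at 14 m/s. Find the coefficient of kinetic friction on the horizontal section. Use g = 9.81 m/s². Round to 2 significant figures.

μ_k = 0.56

Applying the work–energy principle:
mgh = ½mv² + μ_k m g d
mgh = 21582 J; ½mv² = 10780 J
W_f = 21582 − 10780 = 10802 J
μ_k = W_f/(mg·d) = 10802/(1079 × 18) = 0.5561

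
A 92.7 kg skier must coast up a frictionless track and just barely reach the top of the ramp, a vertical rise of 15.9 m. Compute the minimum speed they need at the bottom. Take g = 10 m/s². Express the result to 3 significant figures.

v = 17.8 m/s

At the top they are momentarily at rest, so all KE converts to PE: ½mv² = mgh
v = √(2gh) = √(2 × 10 × 15.9) = 17.83 m/s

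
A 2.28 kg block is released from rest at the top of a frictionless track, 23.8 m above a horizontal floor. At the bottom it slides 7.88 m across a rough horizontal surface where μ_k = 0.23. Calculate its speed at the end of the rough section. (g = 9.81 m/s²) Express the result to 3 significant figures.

v = 20.8 m/s

Applying the work–energy principle:
mgh = ½mv² + μ_k m g d
W_f = μ_k mg d = (0.23)(2.28)(9.81)(7.88) = 40.54 J
½mv² = mgh − W_f = 532.33 − 40.54 = 491.79 J
v = √(2 × 491.79/2.28) = 20.77 m/s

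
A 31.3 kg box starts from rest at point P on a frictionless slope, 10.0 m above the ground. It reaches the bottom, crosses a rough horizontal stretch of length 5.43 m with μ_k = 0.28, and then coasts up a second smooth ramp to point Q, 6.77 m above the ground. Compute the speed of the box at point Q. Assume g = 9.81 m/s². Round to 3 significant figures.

v = 5.79 m/s

Energy at P: mgh₁ = (31.3)(9.81)(10.0) = 3070.5 J
Friction loss: W_f = μ_k mg d = 466.8 J
At Q: ½mv² + mgh₂ = mgh₁ − W_f
½mv² = 3070.5 − 466.8 − 2078.7 = 524.94 J
v = √(2 × 524.94/31.3) = 5.792 m/s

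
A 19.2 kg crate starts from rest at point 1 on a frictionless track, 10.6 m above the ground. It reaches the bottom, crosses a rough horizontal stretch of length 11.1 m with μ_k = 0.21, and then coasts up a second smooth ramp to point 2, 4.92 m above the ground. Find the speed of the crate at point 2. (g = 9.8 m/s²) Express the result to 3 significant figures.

Energy at 1: mgh₁ = (19.2)(9.8)(10.6) = 1994.5 J
Friction loss: W_f = μ_k mg d = 438.6 J
At 2: ½mv² + mgh₂ = mgh₁ − W_f
½mv² = 1994.5 − 438.6 − 925.75 = 630.15 J
v = √(2 × 630.15/19.2) = 8.102 m/s

v = 8.10 m/s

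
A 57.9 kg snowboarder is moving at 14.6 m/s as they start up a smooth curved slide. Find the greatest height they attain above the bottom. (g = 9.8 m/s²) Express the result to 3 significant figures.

Setting KE at the bottom equal to PE gained: ½mv² = mgh
h = v²/(2g) = 14.6²/(2 × 9.8) = 10.88 m

h = 10.9 m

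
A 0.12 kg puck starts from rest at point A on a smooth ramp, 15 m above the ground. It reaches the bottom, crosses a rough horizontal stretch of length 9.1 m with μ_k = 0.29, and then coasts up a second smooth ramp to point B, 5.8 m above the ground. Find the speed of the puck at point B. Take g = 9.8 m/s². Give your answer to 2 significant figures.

Energy at A: mgh₁ = (0.12)(9.8)(15) = 17.640 J
Friction loss: W_f = μ_k mg d = 3.103 J
At B: ½mv² + mgh₂ = mgh₁ − W_f
½mv² = 17.640 − 3.103 − 6.8208 = 7.7157 J
v = √(2 × 7.7157/0.12) = 11.34 m/s

v = 11 m/s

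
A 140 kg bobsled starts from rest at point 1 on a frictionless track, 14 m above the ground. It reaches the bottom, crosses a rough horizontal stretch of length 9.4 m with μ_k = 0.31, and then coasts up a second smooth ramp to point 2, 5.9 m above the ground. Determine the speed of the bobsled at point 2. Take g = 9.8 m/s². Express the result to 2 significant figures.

Energy at 1: mgh₁ = (140)(9.8)(14) = 19208 J
Friction loss: W_f = μ_k mg d = 3998 J
At 2: ½mv² + mgh₂ = mgh₁ − W_f
½mv² = 19208 − 3998 − 8094.8 = 7115.2 J
v = √(2 × 7115.2/140) = 10.08 m/s

v = 10 m/s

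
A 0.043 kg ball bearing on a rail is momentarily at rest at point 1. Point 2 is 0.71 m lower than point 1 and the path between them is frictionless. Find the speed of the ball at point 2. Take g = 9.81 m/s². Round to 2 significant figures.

v = 3.7 m/s

Mechanical energy is conserved (no friction): mgh = ½mv²
v = √(2gh) = √(2 × 9.81 × 0.71) = √13.930 = 3.732 m/s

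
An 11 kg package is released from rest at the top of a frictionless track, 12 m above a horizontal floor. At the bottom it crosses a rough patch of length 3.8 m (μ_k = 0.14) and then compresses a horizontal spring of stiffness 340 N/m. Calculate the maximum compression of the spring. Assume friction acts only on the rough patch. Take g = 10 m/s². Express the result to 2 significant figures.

x = 2.7 m

Initial energy: E₁ = mgh = (11)(10)(12) = 1320.0 J
Friction removes W_f = μ_k mg d = (0.14)(11)(10)(3.8) = 58.52 J
Energy reaching the spring: E = 1320.0 − 58.52 = 1261.5 J
At max compression ½kx² = E ⇒ x = √(2E/k) = √(2 × 1261.5/340) = 2.724 m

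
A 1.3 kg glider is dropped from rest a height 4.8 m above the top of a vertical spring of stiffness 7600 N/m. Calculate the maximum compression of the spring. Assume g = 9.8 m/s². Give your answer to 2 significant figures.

x = 0.13 m

Take the reference level at the top of the uncompressed spring. At max compression the glider has fallen H + x and is momentarily at rest:
mg(H + x) = ½kx²
½(7600)x² − (1.3)(9.8)x − (1.3)(9.8)(4.8) = 0
3800x² − 12.74x − 61.15 = 0
x = [12.74 + √(162.3 + 929510)]/(2 × 3800) = 0.1285 m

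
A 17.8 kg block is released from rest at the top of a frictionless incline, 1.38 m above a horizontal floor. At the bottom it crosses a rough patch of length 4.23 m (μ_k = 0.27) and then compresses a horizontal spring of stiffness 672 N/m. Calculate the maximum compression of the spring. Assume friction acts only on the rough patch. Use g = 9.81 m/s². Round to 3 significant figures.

x = 0.352 m

Initial energy: E₁ = mgh = (17.8)(9.81)(1.38) = 240.97 J
Friction removes W_f = μ_k mg d = (0.27)(17.8)(9.81)(4.23) = 199.4 J
Energy reaching the spring: E = 240.97 − 199.4 = 41.542 J
At max compression ½kx² = E ⇒ x = √(2E/k) = √(2 × 41.542/672) = 0.3516 m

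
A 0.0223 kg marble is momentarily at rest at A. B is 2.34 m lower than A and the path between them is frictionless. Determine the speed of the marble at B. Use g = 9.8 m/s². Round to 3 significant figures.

Equating total energy at the two states: mgh = ½mv²
v = √(2gh) = √(2 × 9.8 × 2.34) = √45.864 = 6.772 m/s

v = 6.77 m/s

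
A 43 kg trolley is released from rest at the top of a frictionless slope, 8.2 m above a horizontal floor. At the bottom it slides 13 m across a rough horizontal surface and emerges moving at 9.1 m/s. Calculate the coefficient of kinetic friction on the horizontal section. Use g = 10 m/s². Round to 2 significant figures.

μ_k = 0.31

Energy at the top = energy at the end + work done against friction:
mgh = ½mv² + μ_k m g d
mgh = 3526.0 J; ½mv² = 1780.4 J
W_f = 3526.0 − 1780.4 = 1746 J
μ_k = W_f/(mg·d) = 1746/(430.0 × 13) = 0.3123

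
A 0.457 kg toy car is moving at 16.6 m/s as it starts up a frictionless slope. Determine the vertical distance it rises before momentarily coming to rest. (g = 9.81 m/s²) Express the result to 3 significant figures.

h = 14.0 m

Setting KE at the bottom equal to PE gained: ½mv² = mgh
h = v²/(2g) = 16.6²/(2 × 9.81) = 14.04 m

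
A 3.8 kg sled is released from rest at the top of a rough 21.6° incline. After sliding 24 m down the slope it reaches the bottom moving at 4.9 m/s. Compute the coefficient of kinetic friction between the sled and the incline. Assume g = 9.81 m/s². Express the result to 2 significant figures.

μ_k = 0.34

mgh = ½mv² + μ_k (mg cosθ) L, with h = L sinθ
mgL sinθ = 329.35 J; ½mv² = 45.619 J
W_f = 329.35 − 45.619 = 283.7 J
μ_k = W_f/(mg cosθ · L) = 283.7/(34.66 × 24) = 0.3411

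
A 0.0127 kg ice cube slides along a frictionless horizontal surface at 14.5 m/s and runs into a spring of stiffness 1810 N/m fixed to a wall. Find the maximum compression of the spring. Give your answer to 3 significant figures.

x = 0.0384 m

All KE is stored as spring PE at maximum compression: ½mv² = ½kx²
x = v√(m/k) = 14.5 × √(0.0127/1810) = 0.03841 m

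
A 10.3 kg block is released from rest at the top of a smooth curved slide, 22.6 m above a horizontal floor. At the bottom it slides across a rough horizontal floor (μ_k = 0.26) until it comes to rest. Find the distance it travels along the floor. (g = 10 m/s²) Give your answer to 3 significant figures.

Applying the work–energy principle:
At rest all PE has been dissipated by friction: mgh = μ_k m g d
d = h/μ_k = 22.6/0.26 = 86.92 m

d = 86.9 m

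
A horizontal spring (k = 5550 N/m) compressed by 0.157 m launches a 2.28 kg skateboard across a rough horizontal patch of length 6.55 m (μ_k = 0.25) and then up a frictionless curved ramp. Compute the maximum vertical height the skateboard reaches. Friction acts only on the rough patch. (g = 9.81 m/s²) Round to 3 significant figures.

Spring energy: E₀ = ½kx² = ½(5550)(0.157)² = 68.401 J
Friction: W_f = μ_k mg d = (0.25)(2.28)(9.81)(6.55) = 36.63 J
Energy at base of ramp: E = 68.401 − 36.63 = 31.775 J
At max height all remaining energy is PE: mgh = E ⇒ h = E/(mg) = 31.775/(2.28 × 9.81) = 1.421 m

h = 1.42 m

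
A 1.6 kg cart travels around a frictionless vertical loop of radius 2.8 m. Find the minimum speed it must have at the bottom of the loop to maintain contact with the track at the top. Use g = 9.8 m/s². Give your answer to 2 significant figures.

v = 12 m/s

At the top: mg = mv_top²/r ⇒ v_top² = gr = 27.44 m²/s²
Energy from bottom to top (height 2r): ½mv_bot² = ½mv_top² + mg(2r)
v_bot² = gr + 4gr = 5gr = 137.2
v_bot = √(5gr) = 11.71 m/s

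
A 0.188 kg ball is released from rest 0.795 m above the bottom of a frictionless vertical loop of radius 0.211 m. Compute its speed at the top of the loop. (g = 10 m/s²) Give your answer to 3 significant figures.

v = 2.73 m/s

Energy conservation: mgh = ½mv_top² + mg(2r)
v_top² = 2g(h − 2r) = 2(10)(0.795 − 0.4220) = 7.460
v_top = 2.731 m/s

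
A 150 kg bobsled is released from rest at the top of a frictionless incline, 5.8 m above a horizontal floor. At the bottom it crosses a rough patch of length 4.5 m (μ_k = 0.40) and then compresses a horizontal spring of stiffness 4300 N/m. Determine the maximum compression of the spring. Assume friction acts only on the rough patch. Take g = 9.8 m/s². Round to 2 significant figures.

Initial energy: E₁ = mgh = (150)(9.8)(5.8) = 8526.0 J
Friction removes W_f = μ_k mg d = (0.40)(150)(9.8)(4.5) = 2646 J
Energy reaching the spring: E = 8526.0 − 2646 = 5880.0 J
At max compression ½kx² = E ⇒ x = √(2E/k) = √(2 × 5880.0/4300) = 1.654 m

x = 1.7 m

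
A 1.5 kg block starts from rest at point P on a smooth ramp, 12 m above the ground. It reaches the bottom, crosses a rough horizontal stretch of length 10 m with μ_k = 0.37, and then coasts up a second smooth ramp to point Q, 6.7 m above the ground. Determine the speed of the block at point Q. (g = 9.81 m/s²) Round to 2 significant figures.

Energy at P: mgh₁ = (1.5)(9.81)(12) = 176.58 J
Friction loss: W_f = μ_k mg d = 54.45 J
At Q: ½mv² + mgh₂ = mgh₁ − W_f
½mv² = 176.58 − 54.45 − 98.591 = 23.544 J
v = √(2 × 23.544/1.5) = 5.603 m/s

v = 5.6 m/s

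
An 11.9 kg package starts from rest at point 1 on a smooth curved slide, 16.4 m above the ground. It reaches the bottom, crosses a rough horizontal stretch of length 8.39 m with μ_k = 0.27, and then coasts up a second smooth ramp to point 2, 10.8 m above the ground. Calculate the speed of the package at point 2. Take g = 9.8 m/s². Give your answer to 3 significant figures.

v = 8.08 m/s

Energy at 1: mgh₁ = (11.9)(9.8)(16.4) = 1912.6 J
Friction loss: W_f = μ_k mg d = 264.2 J
At 2: ½mv² + mgh₂ = mgh₁ − W_f
½mv² = 1912.6 − 264.2 − 1259.5 = 388.89 J
v = √(2 × 388.89/11.9) = 8.085 m/s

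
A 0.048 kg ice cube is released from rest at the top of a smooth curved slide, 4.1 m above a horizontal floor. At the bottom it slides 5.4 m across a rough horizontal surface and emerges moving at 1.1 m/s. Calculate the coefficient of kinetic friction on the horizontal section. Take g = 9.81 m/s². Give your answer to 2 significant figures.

Energy at the top = energy at the end + work done against friction:
mgh = ½mv² + μ_k m g d
mgh = 1.9306 J; ½mv² = 0.029040 J
W_f = 1.9306 − 0.029040 = 1.902 J
μ_k = W_f/(mg·d) = 1.902/(0.4709 × 5.4) = 0.7478

μ_k = 0.75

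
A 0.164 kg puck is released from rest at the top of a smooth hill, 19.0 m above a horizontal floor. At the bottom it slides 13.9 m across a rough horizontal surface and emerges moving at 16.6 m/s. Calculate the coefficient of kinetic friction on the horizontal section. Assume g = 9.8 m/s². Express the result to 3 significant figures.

Energy at the top = energy at the end + work done against friction:
mgh = ½mv² + μ_k m g d
mgh = 30.537 J; ½mv² = 22.596 J
W_f = 30.537 − 22.596 = 7.941 J
μ_k = W_f/(mg·d) = 7.941/(1.607 × 13.9) = 0.3555

μ_k = 0.355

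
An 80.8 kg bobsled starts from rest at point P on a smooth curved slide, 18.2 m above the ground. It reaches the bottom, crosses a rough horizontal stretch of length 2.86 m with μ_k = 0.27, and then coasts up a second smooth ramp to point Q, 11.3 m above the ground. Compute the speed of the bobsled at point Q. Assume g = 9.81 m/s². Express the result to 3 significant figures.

v = 11.0 m/s

Energy at P: mgh₁ = (80.8)(9.81)(18.2) = 14426 J
Friction loss: W_f = μ_k mg d = 612.1 J
At Q: ½mv² + mgh₂ = mgh₁ − W_f
½mv² = 14426 − 612.1 − 8956.9 = 4857.2 J
v = √(2 × 4857.2/80.8) = 10.96 m/s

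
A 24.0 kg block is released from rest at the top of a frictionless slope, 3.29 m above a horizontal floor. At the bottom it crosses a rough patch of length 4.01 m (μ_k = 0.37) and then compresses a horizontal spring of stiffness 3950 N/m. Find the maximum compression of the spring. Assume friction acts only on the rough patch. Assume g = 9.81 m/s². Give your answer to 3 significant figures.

Initial energy: E₁ = mgh = (24.0)(9.81)(3.29) = 774.60 J
Friction removes W_f = μ_k mg d = (0.37)(24.0)(9.81)(4.01) = 349.3 J
Energy reaching the spring: E = 774.60 − 349.3 = 425.28 J
At max compression ½kx² = E ⇒ x = √(2E/k) = √(2 × 425.28/3950) = 0.4640 m

x = 0.464 m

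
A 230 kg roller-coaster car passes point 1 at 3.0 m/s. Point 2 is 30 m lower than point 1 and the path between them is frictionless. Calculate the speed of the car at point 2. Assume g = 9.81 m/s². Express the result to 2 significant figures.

v = 24 m/s

Mechanical energy is conserved (no friction): ½mv₀² + mgh = ½mv²
v² = v₀² + 2gh = (3.0)² + 2(9.81)(30) = 597.60
v = √597.60 = 24.45 m/s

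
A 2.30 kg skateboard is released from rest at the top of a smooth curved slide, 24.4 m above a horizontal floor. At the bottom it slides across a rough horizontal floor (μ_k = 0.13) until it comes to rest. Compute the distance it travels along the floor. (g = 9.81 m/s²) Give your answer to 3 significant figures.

d = 188 m

Energy at the top = energy at the end + work done against friction:
At rest all PE has been dissipated by friction: mgh = μ_k m g d
d = h/μ_k = 24.4/0.13 = 187.7 m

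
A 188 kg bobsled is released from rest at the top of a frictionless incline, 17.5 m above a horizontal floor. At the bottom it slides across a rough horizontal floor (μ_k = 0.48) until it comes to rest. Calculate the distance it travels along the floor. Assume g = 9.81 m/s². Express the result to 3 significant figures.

d = 36.5 m

Energy bookkeeping (friction removes W_f = μ_k N d):
At rest all PE has been dissipated by friction: mgh = μ_k m g d
d = h/μ_k = 17.5/0.48 = 36.46 m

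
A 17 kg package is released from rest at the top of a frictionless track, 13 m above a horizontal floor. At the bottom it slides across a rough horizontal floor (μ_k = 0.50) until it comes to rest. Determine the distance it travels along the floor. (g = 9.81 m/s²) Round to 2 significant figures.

d = 26 m

Energy bookkeeping (friction removes W_f = μ_k N d):
At rest all PE has been dissipated by friction: mgh = μ_k m g d
d = h/μ_k = 13/0.50 = 26.00 m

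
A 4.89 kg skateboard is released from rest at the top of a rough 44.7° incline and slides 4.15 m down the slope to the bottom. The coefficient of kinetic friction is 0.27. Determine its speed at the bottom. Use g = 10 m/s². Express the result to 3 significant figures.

v = 6.52 m/s

Taking the bottom as reference, mgh = ½mv² + μ_k N L with h = L sinθ, N = mg cosθ:
mgh = mgL sinθ = (4.89)(10)(4.15)sin44.7° = 142.74 J
W_f = μ_k mg cosθ · L = (0.27)(4.89)(10)cos44.7°·4.15 = 38.95 J
½mv² = 142.74 − 38.95 = 103.80 J
v = √(2 × 103.80/4.89) = 6.516 m/s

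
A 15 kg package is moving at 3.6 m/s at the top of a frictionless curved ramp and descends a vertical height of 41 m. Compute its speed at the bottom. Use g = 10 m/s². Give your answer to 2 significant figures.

v = 29 m/s

By conservation of mechanical energy, ½mv₀² + mgh = ½mv²
The mass cancels from both sides.
v² = v₀² + 2gh = (3.6)² + 2(10)(41) = 832.96
v = √832.96 = 28.86 m/s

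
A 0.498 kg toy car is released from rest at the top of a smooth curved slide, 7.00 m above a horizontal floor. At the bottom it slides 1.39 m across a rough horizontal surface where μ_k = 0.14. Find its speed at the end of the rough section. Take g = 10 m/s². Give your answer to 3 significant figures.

v = 11.7 m/s

Energy at the top = energy at the end + work done against friction:
mgh = ½mv² + μ_k m g d
W_f = μ_k mg d = (0.14)(0.498)(10)(1.39) = 0.9691 J
½mv² = mgh − W_f = 34.860 − 0.9691 = 33.891 J
v = √(2 × 33.891/0.498) = 11.67 m/s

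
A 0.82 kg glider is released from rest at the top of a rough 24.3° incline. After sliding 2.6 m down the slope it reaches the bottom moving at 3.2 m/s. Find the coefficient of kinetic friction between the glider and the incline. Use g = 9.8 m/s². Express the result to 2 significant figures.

Energy balance down the incline: mg L sinθ − ½mv² = μ_k (mg cosθ) L
mgL sinθ = 8.5980 J; ½mv² = 4.1984 J
W_f = 8.5980 − 4.1984 = 4.400 J
μ_k = W_f/(mg cosθ · L) = 4.400/(7.324 × 2.6) = 0.2310

μ_k = 0.23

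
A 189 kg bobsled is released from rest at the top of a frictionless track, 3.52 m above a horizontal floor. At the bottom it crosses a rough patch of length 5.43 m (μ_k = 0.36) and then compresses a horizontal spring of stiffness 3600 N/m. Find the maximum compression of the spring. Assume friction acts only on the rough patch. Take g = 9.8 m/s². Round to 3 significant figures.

Initial energy: E₁ = mgh = (189)(9.8)(3.52) = 6519.7 J
Friction removes W_f = μ_k mg d = (0.36)(189)(9.8)(5.43) = 3621 J
Energy reaching the spring: E = 6519.7 − 3621 = 2899.1 J
At max compression ½kx² = E ⇒ x = √(2E/k) = √(2 × 2899.1/3600) = 1.269 m

x = 1.27 m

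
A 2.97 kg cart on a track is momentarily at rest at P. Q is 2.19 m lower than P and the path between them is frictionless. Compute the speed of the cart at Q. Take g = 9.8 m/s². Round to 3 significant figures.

By conservation of mechanical energy, mgh = ½mv²
v = √(2gh) = √(2 × 9.8 × 2.19) = √42.924 = 6.552 m/s

v = 6.55 m/s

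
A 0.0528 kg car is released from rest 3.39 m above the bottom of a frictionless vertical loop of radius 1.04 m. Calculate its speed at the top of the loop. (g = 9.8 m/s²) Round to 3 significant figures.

Energy conservation: mgh = ½mv_top² + mg(2r)
v_top² = 2g(h − 2r) = 2(9.8)(3.39 − 2.080) = 25.68
v_top = 5.067 m/s

v = 5.07 m/s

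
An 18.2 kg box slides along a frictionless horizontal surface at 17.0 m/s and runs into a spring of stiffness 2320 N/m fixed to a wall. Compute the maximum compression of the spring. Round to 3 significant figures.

Conservation of energy between contact and max compression: ½mv² = ½kx²
x = v√(m/k) = 17.0 × √(18.2/2320) = 1.506 m

x = 1.51 m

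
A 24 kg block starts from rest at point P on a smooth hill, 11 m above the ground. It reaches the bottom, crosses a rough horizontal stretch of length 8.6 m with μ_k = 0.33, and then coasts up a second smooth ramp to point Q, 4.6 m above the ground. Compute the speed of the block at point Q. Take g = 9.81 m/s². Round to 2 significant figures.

Energy at P: mgh₁ = (24)(9.81)(11) = 2589.8 J
Friction loss: W_f = μ_k mg d = 668.2 J
At Q: ½mv² + mgh₂ = mgh₁ − W_f
½mv² = 2589.8 − 668.2 − 1083.0 = 838.64 J
v = √(2 × 838.64/24) = 8.360 m/s

v = 8.4 m/s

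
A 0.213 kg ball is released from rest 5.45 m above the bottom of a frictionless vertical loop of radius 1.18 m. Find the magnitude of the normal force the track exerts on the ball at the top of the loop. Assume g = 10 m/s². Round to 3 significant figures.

Energy from release to top (height 2r): mgh = ½mv_top² + mg(2r)
v_top² = 2g(h − 2r) = 2(10)(5.45 − 2.360) = 61.800 m²/s²
At the top, both N and weight point toward the centre: N + mg = mv_top²/r
N = m(v_top²/r − g) = 0.213(61.800/1.18 − 10) = 9.025 N

N = 9.03 N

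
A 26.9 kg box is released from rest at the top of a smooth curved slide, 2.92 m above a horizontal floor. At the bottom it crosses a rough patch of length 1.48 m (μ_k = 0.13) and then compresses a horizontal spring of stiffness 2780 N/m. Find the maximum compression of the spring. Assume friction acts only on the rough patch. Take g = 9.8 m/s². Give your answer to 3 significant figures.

x = 0.719 m

Initial energy: E₁ = mgh = (26.9)(9.8)(2.92) = 769.77 J
Friction removes W_f = μ_k mg d = (0.13)(26.9)(9.8)(1.48) = 50.72 J
Energy reaching the spring: E = 769.77 − 50.72 = 719.05 J
At max compression ½kx² = E ⇒ x = √(2E/k) = √(2 × 719.05/2780) = 0.7192 m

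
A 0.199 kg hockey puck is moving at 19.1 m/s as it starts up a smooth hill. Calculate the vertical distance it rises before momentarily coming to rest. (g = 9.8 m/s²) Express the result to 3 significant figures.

h = 18.6 m

By energy conservation, ½mv² = mgh
h = v²/(2g) = 19.1²/(2 × 9.8) = 18.61 m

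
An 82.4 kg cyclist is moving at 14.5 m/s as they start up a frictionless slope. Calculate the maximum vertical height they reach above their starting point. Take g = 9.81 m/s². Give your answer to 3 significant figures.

By energy conservation, ½mv² = mgh
h = v²/(2g) = 14.5²/(2 × 9.81) = 10.72 m

h = 10.7 m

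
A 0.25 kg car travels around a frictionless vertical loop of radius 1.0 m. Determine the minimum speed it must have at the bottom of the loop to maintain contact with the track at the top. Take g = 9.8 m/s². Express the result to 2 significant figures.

At the top: mg = mv_top²/r ⇒ v_top² = gr = 9.800 m²/s²
Energy from bottom to top (height 2r): ½mv_bot² = ½mv_top² + mg(2r)
v_bot² = gr + 4gr = 5gr = 49.00
v_bot = √(5gr) = 7.000 m/s

v = 7.0 m/s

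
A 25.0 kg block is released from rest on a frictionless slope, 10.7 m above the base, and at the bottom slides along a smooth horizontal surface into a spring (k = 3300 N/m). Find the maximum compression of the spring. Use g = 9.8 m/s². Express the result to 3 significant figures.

Gravitational PE at the top equals spring PE at max compression: mgh = ½kx²
x = √(2mgh/k) = √(2 × 25.0 × 9.8 × 10.7 / 3300) = 1.260 m

x = 1.26 m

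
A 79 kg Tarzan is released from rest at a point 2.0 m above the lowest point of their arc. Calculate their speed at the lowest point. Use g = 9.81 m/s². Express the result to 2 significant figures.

v = 6.3 m/s

Mechanical energy is conserved (no friction): mgh = ½mv²
The mass cancels from both sides.
v = √(2gh) = √(2 × 9.81 × 2.0) = √39.240 = 6.264 m/s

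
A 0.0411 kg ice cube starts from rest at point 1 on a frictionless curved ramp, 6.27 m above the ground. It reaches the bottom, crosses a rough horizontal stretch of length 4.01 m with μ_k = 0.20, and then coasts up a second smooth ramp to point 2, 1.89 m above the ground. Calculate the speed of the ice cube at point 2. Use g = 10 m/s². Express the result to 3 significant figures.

v = 8.46 m/s

Energy at 1: mgh₁ = (0.0411)(10)(6.27) = 2.5770 J
Friction loss: W_f = μ_k mg d = 0.3296 J
At 2: ½mv² + mgh₂ = mgh₁ − W_f
½mv² = 2.5770 − 0.3296 − 0.77679 = 1.4706 J
v = √(2 × 1.4706/0.0411) = 8.459 m/s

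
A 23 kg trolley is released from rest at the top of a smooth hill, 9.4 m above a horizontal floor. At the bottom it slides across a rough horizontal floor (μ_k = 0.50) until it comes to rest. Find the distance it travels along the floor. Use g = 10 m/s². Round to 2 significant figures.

Energy bookkeeping (friction removes W_f = μ_k N d):
At rest all PE has been dissipated by friction: mgh = μ_k m g d
d = h/μ_k = 9.4/0.50 = 18.80 m

d = 19 m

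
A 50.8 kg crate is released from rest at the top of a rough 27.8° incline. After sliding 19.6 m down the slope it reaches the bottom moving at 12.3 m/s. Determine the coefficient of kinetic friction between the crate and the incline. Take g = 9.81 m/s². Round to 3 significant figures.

Energy balance down the incline: mg L sinθ − ½mv² = μ_k (mg cosθ) L
mgL sinθ = 4555.5 J; ½mv² = 3842.8 J
W_f = 4555.5 − 3842.8 = 712.7 J
μ_k = W_f/(mg cosθ · L) = 712.7/(440.8 × 19.6) = 0.08249

μ_k = 0.0825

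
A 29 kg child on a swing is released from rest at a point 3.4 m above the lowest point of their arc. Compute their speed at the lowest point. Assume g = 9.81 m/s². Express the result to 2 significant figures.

By conservation of mechanical energy, mgh = ½mv²
v = √(2gh) = √(2 × 9.81 × 3.4) = √66.708 = 8.167 m/s

v = 8.2 m/s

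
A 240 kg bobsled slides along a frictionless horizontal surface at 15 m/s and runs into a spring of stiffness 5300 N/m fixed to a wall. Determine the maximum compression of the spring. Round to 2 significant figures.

x = 3.2 m

Conservation of energy between contact and max compression: ½mv² = ½kx²
x = v√(m/k) = 15 × √(240/5300) = 3.192 m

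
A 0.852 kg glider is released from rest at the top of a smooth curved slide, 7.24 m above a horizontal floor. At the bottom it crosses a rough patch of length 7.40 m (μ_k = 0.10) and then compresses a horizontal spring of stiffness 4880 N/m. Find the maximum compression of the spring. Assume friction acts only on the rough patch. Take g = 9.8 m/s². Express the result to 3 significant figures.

Initial energy: E₁ = mgh = (0.852)(9.8)(7.24) = 60.451 J
Friction removes W_f = μ_k mg d = (0.10)(0.852)(9.8)(7.40) = 6.179 J
Energy reaching the spring: E = 60.451 − 6.179 = 54.272 J
At max compression ½kx² = E ⇒ x = √(2E/k) = √(2 × 54.272/4880) = 0.1491 m

x = 0.149 m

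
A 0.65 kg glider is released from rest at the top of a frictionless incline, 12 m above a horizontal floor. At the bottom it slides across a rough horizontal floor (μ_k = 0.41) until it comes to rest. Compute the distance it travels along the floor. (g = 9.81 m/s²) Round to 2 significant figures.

d = 29 m

Applying the work–energy principle:
At rest all PE has been dissipated by friction: mgh = μ_k m g d
d = h/μ_k = 12/0.41 = 29.27 m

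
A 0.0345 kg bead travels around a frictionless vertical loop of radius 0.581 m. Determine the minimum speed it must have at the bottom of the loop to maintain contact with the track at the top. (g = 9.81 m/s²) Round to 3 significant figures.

At the top: mg = mv_top²/r ⇒ v_top² = gr = 5.700 m²/s²
Energy from bottom to top (height 2r): ½mv_bot² = ½mv_top² + mg(2r)
v_bot² = gr + 4gr = 5gr = 28.50
v_bot = √(5gr) = 5.338 m/s

v = 5.34 m/s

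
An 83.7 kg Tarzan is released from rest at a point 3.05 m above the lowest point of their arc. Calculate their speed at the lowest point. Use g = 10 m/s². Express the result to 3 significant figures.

By conservation of mechanical energy, mgh = ½mv²
v = √(2gh) = √(2 × 10 × 3.05) = √61.000 = 7.810 m/s

v = 7.81 m/s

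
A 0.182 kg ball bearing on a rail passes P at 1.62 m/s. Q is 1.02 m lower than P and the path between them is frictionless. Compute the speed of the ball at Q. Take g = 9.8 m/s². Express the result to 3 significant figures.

v = 4.76 m/s

By conservation of mechanical energy, ½mv₀² + mgh = ½mv²
v² = v₀² + 2gh = (1.62)² + 2(9.8)(1.02) = 22.616
v = √22.616 = 4.756 m/s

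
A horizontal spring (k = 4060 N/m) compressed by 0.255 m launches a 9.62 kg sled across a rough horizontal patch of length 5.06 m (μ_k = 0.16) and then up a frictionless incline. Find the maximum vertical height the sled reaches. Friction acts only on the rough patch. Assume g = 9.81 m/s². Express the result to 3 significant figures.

h = 0.589 m

Spring energy: E₀ = ½kx² = ½(4060)(0.255)² = 132.00 J
Friction: W_f = μ_k mg d = (0.16)(9.62)(9.81)(5.06) = 76.40 J
Energy at base of ramp: E = 132.00 − 76.40 = 55.597 J
At max height all remaining energy is PE: mgh = E ⇒ h = E/(mg) = 55.597/(9.62 × 9.81) = 0.5891 m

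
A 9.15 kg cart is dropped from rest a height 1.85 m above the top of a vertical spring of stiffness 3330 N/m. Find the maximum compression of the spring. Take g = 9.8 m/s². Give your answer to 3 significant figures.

x = 0.344 m

Take the reference level at the top of the uncompressed spring. At max compression the cart has fallen H + x and is momentarily at rest:
mg(H + x) = ½kx²
½(3330)x² − (9.15)(9.8)x − (9.15)(9.8)(1.85) = 0
1665x² − 89.67x − 165.9 = 0
x = [89.67 + √(8041 + 1.1048e+06)]/(2 × 1665) = 0.3437 m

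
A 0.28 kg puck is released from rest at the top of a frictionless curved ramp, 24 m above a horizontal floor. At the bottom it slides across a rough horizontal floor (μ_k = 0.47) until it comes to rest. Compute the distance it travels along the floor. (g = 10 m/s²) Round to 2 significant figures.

Energy at the top = energy at the end + work done against friction:
At rest all PE has been dissipated by friction: mgh = μ_k m g d
d = h/μ_k = 24/0.47 = 51.06 m

d = 51 m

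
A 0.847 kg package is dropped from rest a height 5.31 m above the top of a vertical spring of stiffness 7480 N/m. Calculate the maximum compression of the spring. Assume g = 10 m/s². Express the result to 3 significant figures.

Let x be the compression. The total drop is H + x, and the package is instantaneously at rest at max compression, so energy conservation gives:
mg(H + x) = ½kx²
½(7480)x² − (0.847)(10)x − (0.847)(10)(5.31) = 0
3740x² − 8.470x − 44.98 = 0
x = [8.470 + √(71.74 + 672836)]/(2 × 3740) = 0.1108 m

x = 0.111 m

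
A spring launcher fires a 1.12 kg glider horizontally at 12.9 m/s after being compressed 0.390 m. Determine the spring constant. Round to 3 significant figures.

Energy stored in the spring equals the launch KE: ½kx² = ½mv²
k = mv²/x² = (1.12)(12.9)²/(0.390)² = 1225 N/m

k = 1230 N/m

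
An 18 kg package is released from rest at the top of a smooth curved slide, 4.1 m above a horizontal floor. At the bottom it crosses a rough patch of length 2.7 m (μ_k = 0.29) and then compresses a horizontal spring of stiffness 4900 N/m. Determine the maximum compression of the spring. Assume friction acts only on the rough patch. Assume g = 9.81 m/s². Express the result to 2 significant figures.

Initial energy: E₁ = mgh = (18)(9.81)(4.1) = 723.98 J
Friction removes W_f = μ_k mg d = (0.29)(18)(9.81)(2.7) = 138.3 J
Energy reaching the spring: E = 723.98 − 138.3 = 585.72 J
At max compression ½kx² = E ⇒ x = √(2E/k) = √(2 × 585.72/4900) = 0.4889 m

x = 0.49 m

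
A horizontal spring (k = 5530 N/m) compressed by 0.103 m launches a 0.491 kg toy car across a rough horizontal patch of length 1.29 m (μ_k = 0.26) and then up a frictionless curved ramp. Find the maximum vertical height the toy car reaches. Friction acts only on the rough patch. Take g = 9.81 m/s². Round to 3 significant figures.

Spring energy: E₀ = ½kx² = ½(5530)(0.103)² = 29.334 J
Friction: W_f = μ_k mg d = (0.26)(0.491)(9.81)(1.29) = 1.616 J
Energy at base of ramp: E = 29.334 − 1.616 = 27.718 J
At max height all remaining energy is PE: mgh = E ⇒ h = E/(mg) = 27.718/(0.491 × 9.81) = 5.755 m

h = 5.75 m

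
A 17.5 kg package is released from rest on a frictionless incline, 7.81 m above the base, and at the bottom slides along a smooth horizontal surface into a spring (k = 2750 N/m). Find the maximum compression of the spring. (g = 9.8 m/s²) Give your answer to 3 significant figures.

Gravitational PE at the top equals spring PE at max compression: mgh = ½kx²
x = √(2mgh/k) = √(2 × 17.5 × 9.8 × 7.81 / 2750) = 0.9870 m

x = 0.987 m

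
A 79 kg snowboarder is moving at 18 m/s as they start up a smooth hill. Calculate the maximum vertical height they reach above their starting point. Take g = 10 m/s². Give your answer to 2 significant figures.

h = 16 m

By energy conservation, ½mv² = mgh
h = v²/(2g) = 18²/(2 × 10) = 16.20 m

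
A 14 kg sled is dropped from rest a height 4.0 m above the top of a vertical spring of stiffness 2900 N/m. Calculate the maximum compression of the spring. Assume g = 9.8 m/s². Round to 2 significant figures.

x = 0.66 m

Take the reference level at the top of the uncompressed spring. At max compression the sled has fallen H + x and is momentarily at rest:
mg(H + x) = ½kx²
½(2900)x² − (14)(9.8)x − (14)(9.8)(4.0) = 0
1450x² − 137.2x − 548.8 = 0
x = [137.2 + √(18824 + 3.1830e+06)]/(2 × 1450) = 0.6643 m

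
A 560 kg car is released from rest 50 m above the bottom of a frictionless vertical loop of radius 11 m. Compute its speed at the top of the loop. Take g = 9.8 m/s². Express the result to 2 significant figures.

Energy conservation: mgh = ½mv_top² + mg(2r)
v_top² = 2g(h − 2r) = 2(9.8)(50 − 22.00) = 548.8
v_top = 23.43 m/s

v = 23 m/s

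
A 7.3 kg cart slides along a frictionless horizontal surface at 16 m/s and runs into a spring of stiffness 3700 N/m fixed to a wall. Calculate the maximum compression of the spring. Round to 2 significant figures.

x = 0.71 m

All KE is stored as spring PE at maximum compression: ½mv² = ½kx²
x = v√(m/k) = 16 × √(7.3/3700) = 0.7107 m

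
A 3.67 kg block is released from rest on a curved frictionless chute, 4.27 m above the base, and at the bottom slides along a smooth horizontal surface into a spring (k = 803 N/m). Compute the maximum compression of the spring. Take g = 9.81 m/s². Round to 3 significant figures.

x = 0.619 m

At max compression the block is momentarily at rest: mgh = ½kx²
x = √(2mgh/k) = √(2 × 3.67 × 9.81 × 4.27 / 803) = 0.6188 m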